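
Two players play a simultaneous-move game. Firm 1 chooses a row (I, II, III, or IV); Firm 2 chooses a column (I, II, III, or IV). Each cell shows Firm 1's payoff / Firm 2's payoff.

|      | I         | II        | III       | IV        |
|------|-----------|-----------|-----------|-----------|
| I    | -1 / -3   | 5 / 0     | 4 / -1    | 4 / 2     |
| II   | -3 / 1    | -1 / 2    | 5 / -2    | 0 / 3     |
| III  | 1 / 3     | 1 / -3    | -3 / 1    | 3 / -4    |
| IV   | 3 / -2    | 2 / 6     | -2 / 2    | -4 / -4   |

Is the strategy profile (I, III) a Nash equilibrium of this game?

No

Holding Firm 2 at III: Firm 1 gets 4 from I but could get 5 by switching to II. Firm 1 has a profitable deviation.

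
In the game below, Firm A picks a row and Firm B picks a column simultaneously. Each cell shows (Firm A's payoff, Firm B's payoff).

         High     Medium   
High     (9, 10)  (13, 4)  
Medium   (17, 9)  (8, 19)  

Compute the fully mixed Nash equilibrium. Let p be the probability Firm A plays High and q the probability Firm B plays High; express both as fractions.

Each player's mixing probability is pinned down by making the *other* player indifferent.
Firm B indifferent between High and Medium: p·10 + (1−p)·9 = p·4 + (1−p)·19 ⟹ 9 + 1p = 19 + (-15)p ⟹ p = 5/8.
Firm A indifferent between High and Medium: q·9 + (1−q)·13 = q·17 + (1−q)·8 ⟹ 13 + (-4)q = 8 + 9q ⟹ q = 5/13.

p = 5/8, q = 5/13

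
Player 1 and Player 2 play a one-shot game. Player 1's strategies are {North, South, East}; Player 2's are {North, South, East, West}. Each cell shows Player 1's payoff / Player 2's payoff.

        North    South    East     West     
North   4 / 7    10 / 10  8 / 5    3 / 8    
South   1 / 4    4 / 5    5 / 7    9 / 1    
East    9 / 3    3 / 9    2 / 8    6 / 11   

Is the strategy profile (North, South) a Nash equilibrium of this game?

Holding Player 2 at South: Player 1 gets 10 from North, versus 4 from South, 3 from East. No profitable deviation for Player 1.
Holding Player 1 at North: Player 2 gets 10 from South, versus 7 from North, 5 from East, 8 from West. No profitable deviation for Player 2 either.

Yes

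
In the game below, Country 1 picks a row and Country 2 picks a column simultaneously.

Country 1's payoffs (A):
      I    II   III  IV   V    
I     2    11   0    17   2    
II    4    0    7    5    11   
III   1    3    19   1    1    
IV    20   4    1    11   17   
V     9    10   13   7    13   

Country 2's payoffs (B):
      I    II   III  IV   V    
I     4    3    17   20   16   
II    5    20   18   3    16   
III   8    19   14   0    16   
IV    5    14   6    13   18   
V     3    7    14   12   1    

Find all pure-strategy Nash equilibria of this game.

(I, IV) and (IV, V)

Check mutual best responses: a cell is a NE iff neither player can gain by unilaterally deviating.
Country 1's best responses — vs I: IV (payoff 20); vs II: I (payoff 11); vs III: III (payoff 19); vs IV: I (payoff 17); vs V: IV (payoff 17).
Country 2's best responses — vs I: IV (payoff 20); vs II: II (payoff 20); vs III: II (payoff 19); vs IV: V (payoff 18); vs V: III (payoff 14).
Mutual best responses occur at (I, IV) and (IV, V); at each, neither player gains by switching.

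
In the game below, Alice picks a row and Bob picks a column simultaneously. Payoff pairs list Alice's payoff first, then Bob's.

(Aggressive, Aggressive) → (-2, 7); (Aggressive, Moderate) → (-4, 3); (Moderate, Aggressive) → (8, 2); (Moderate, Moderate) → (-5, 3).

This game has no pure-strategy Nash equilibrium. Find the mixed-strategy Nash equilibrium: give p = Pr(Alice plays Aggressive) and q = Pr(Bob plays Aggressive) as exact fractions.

Each player's mixing probability is pinned down by making the *other* player indifferent.
Bob indifferent between Aggressive and Moderate: p·7 + (1−p)·2 = p·3 + (1−p)·3 ⟹ 2 + 5p = 3 + 0p ⟹ p = 1/5.
Alice indifferent between Aggressive and Moderate: q·(-2) + (1−q)·(-4) = q·8 + (1−q)·(-5) ⟹ (-4) + 2q = (-5) + 13q ⟹ q = 1/11.

p = 1/5, q = 1/11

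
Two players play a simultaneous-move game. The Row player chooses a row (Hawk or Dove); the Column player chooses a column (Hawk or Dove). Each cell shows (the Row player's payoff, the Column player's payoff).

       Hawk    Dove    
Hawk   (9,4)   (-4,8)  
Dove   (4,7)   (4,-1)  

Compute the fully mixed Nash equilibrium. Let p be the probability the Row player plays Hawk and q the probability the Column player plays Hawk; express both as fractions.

p = 2/3, q = 8/13

Each player's mixing probability is pinned down by making the *other* player indifferent.
The Column player indifferent between Hawk and Dove: p·4 + (1−p)·7 = p·8 + (1−p)·(-1) ⟹ 7 + (-3)p = (-1) + 9p ⟹ p = 2/3.
The Row player indifferent between Hawk and Dove: q·9 + (1−q)·(-4) = q·4 + (1−q)·4 ⟹ (-4) + 13q = 4 + 0q ⟹ q = 8/13.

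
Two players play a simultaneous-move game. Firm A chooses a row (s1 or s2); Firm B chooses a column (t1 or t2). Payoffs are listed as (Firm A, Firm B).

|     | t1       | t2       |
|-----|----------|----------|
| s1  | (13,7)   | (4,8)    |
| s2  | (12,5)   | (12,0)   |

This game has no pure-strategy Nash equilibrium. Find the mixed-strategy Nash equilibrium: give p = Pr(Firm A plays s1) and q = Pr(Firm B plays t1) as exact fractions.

In a mixed NE each player is indifferent between their pure strategies, so the opponent's mix sets the indifference.
Firm B indifferent between t1 and t2: p·7 + (1−p)·5 = p·8 + (1−p)·0 ⟹ 5 + 2p = 0 + 8p ⟹ p = 5/6.
Firm A indifferent between s1 and s2: q·13 + (1−q)·4 = q·12 + (1−q)·12 ⟹ 4 + 9q = 12 + 0q ⟹ q = 8/9.

p = 5/6, q = 8/9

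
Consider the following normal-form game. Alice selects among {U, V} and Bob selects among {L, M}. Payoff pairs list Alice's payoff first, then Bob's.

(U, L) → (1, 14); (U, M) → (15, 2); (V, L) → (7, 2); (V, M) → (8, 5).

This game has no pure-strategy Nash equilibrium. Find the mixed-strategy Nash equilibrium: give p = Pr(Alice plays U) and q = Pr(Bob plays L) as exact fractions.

p = 1/5, q = 7/13

Each player's mixing probability is pinned down by making the *other* player indifferent.
Bob indifferent between L and M: p·14 + (1−p)·2 = p·2 + (1−p)·5 ⟹ 2 + 12p = 5 + (-3)p ⟹ p = 1/5.
Alice indifferent between U and V: q·1 + (1−q)·15 = q·7 + (1−q)·8 ⟹ 15 + (-14)q = 8 + (-1)q ⟹ q = 7/13.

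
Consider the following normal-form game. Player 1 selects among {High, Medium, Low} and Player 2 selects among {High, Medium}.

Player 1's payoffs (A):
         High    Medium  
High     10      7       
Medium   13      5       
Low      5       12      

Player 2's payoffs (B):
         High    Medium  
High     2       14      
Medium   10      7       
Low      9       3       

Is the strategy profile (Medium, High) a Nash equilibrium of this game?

Holding Player 2 at High: Player 1 gets 13 from Medium, versus 10 from High, 5 from Low. No profitable deviation for Player 1.
Holding Player 1 at Medium: Player 2 gets 10 from High, versus 7 from Medium. No profitable deviation for Player 2 either.

Yes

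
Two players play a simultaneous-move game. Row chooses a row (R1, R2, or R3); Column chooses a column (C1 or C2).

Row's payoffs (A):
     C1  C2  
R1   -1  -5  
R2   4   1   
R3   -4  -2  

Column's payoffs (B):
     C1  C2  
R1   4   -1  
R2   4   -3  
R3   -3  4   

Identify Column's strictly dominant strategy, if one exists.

Check whether one of Column's strategies beats all alternatives regardless of what the opponent does.
C1 is not dominant: against R3, C2 gives 4 > -3.
C2 is not dominant: against R1, C1 gives 4 > -1.
No single strategy is best against every opponent action.

None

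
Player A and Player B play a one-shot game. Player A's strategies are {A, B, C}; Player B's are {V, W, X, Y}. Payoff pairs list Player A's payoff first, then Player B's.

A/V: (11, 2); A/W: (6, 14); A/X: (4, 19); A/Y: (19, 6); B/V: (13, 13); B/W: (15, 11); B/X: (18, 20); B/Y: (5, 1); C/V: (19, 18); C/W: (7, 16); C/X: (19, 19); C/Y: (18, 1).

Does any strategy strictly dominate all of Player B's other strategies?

Check whether one of Player B's strategies beats all alternatives regardless of what the opponent does.
X strictly dominates: vs A: 19 > each of {2, 14, 6}; vs B: 20 > each of {13, 11, 1}; vs C: 19 > each of {18, 16, 1}.

X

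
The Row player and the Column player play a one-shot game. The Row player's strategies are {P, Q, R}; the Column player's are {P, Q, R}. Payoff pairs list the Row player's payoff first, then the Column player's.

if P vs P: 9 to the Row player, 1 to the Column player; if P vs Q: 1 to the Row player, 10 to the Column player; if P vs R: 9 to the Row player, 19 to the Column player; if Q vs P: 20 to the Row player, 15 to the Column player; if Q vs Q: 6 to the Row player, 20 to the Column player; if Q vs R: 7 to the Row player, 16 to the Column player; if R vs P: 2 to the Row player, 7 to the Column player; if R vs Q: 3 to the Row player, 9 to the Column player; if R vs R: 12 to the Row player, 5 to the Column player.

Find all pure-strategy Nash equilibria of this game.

(Q, Q)

Check mutual best responses: a cell is a NE iff neither player can gain by unilaterally deviating.
The Row player's best responses — vs P: Q (payoff 20); vs Q: Q (payoff 6); vs R: R (payoff 12).
The Column player's best responses — vs P: R (payoff 19); vs Q: Q (payoff 20); vs R: Q (payoff 9).
The only mutual best response is (Q, Q); neither player gains by switching there.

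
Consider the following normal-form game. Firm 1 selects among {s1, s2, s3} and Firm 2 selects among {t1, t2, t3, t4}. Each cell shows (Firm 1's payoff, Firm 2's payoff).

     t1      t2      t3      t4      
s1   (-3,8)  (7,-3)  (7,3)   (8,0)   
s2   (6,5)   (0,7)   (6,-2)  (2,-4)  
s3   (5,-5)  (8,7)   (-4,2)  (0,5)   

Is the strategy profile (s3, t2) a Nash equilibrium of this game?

Yes

Holding Firm 2 at t2: Firm 1 gets 8 from s3, versus 7 from s1, 0 from s2. No profitable deviation for Firm 1.
Holding Firm 1 at s3: Firm 2 gets 7 from t2, versus -5 from t1, 2 from t3, 5 from t4. No profitable deviation for Firm 2 either.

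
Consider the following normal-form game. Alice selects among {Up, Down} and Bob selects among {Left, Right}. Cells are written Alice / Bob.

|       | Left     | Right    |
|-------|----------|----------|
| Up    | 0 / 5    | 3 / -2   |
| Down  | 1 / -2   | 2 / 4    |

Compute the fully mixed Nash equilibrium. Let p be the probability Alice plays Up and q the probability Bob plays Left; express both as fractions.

Each player's mixing probability is pinned down by making the *other* player indifferent.
Bob indifferent between Left and Right: p·5 + (1−p)·(-2) = p·(-2) + (1−p)·4 ⟹ (-2) + 7p = 4 + (-6)p ⟹ p = 6/13.
Alice indifferent between Up and Down: q·0 + (1−q)·3 = q·1 + (1−q)·2 ⟹ 3 + (-3)q = 2 + (-1)q ⟹ q = 1/2.

p = 6/13, q = 1/2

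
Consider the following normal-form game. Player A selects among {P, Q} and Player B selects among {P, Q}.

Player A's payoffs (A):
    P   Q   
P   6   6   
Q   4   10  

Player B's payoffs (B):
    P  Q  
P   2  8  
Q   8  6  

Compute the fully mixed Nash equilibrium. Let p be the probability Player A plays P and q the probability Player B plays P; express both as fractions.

p = 1/4, q = 2/3

In a mixed NE each player is indifferent between their pure strategies, so the opponent's mix sets the indifference.
Player B indifferent between P and Q: p·2 + (1−p)·8 = p·8 + (1−p)·6 ⟹ 8 + (-6)p = 6 + 2p ⟹ p = 1/4.
Player A indifferent between P and Q: q·6 + (1−q)·6 = q·4 + (1−q)·10 ⟹ 6 + 0q = 10 + (-6)q ⟹ q = 2/3.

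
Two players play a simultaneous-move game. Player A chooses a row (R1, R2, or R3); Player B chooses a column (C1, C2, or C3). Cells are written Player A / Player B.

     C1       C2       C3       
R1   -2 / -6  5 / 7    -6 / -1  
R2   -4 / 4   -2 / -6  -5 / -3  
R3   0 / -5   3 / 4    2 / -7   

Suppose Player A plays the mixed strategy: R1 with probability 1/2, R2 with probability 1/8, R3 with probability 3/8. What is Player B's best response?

Player B's best reply maximizes expected payoff against the mix.
C1: (1/2)·(-6) + (1/8)·4 + (3/8)·(-5) = -35/8
C2: (1/2)·7 + (1/8)·(-6) + (3/8)·4 = 17/4
C3: (1/2)·(-1) + (1/8)·(-3) + (3/8)·(-7) = -7/2
Highest expected payoff is 17/4, from C2.

C2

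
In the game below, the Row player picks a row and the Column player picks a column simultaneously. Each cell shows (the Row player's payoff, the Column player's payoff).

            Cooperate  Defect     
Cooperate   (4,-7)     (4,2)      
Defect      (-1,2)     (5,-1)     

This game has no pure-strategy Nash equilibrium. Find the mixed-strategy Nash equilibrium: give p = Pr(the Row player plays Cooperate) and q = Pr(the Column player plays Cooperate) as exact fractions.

In a mixed NE each player is indifferent between their pure strategies, so the opponent's mix sets the indifference.
The Column player indifferent between Cooperate and Defect: p·(-7) + (1−p)·2 = p·2 + (1−p)·(-1) ⟹ 2 + (-9)p = (-1) + 3p ⟹ p = 1/4.
The Row player indifferent between Cooperate and Defect: q·4 + (1−q)·4 = q·(-1) + (1−q)·5 ⟹ 4 + 0q = 5 + (-6)q ⟹ q = 1/6.

p = 1/4, q = 1/6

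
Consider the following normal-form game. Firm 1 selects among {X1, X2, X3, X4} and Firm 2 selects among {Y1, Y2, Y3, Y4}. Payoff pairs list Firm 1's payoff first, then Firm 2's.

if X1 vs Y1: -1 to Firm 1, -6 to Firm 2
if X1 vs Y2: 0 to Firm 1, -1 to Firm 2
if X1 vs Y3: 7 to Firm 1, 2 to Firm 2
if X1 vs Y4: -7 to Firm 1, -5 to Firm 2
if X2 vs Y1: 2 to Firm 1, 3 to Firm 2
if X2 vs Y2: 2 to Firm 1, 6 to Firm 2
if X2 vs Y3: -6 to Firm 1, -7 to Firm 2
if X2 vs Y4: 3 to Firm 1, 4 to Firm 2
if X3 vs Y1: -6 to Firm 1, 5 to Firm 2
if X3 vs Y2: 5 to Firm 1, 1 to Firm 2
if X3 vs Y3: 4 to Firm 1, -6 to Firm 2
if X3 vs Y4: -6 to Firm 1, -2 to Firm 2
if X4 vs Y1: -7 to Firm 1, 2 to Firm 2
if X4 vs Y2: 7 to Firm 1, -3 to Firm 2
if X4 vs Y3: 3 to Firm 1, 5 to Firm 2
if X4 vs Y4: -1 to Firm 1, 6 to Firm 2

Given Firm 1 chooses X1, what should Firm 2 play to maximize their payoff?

With Firm 1 fixed at X1, Firm 2's payoffs are: Y1 → -6, Y2 → -1, Y3 → 2, Y4 → -5.
The maximum is 2, achieved by Y3.

Y3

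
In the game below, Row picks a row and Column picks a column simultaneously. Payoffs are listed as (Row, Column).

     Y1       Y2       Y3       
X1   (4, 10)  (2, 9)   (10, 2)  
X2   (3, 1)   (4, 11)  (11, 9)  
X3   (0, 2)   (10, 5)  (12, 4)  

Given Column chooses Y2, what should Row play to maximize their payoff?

With Column fixed at Y2, Row's payoffs are: X1 → 2, X2 → 4, X3 → 10.
The maximum is 10, achieved by X3.

X3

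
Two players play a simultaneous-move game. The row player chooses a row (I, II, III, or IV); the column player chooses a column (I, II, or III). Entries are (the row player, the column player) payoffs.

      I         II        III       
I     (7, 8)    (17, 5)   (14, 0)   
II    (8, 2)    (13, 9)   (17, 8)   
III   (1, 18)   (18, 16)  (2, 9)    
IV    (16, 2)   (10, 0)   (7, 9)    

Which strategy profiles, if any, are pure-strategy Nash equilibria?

Find each player's best response to every opponent strategy; NE are the intersections.
The row player's best responses — vs I: IV (payoff 16); vs II: III (payoff 18); vs III: II (payoff 17).
The column player's best responses — vs I: I (payoff 8); vs II: II (payoff 9); vs III: I (payoff 18); vs IV: III (payoff 9).
No cell has both players best-responding. For instance, the row player's best reply to II is III, but against III the column player prefers I over II.

No pure-strategy Nash equilibrium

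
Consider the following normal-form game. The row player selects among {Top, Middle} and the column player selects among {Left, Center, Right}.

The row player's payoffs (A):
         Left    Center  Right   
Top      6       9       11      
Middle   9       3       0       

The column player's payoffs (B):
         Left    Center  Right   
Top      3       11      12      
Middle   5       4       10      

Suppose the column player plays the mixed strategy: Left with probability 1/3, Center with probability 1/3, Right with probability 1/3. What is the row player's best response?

Top

The row player's best reply maximizes expected payoff against the mix.
Top: (1/3)·6 + (1/3)·9 + (1/3)·11 = 26/3
Middle: (1/3)·9 + (1/3)·3 + (1/3)·0 = 4
Highest expected payoff is 26/3, from Top.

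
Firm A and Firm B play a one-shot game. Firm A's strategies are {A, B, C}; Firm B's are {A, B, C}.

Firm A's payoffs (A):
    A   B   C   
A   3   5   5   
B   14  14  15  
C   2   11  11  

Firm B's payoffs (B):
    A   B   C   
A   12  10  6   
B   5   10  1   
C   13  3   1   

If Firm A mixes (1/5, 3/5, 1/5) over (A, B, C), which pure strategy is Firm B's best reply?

Firm B's best reply maximizes expected payoff against the mix.
A: (1/5)·12 + (3/5)·5 + (1/5)·13 = 8
B: (1/5)·10 + (3/5)·10 + (1/5)·3 = 43/5
C: (1/5)·6 + (3/5)·1 + (1/5)·1 = 2
Highest expected payoff is 43/5, from B.

B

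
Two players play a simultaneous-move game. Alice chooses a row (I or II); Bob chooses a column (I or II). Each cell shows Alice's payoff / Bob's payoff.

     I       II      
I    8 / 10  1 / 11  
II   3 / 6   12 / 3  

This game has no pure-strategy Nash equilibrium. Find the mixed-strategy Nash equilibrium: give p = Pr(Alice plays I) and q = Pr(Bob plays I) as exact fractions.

In a mixed NE each player is indifferent between their pure strategies, so the opponent's mix sets the indifference.
Bob indifferent between I and II: p·10 + (1−p)·6 = p·11 + (1−p)·3 ⟹ 6 + 4p = 3 + 8p ⟹ p = 3/4.
Alice indifferent between I and II: q·8 + (1−q)·1 = q·3 + (1−q)·12 ⟹ 1 + 7q = 12 + (-9)q ⟹ q = 11/16.

p = 3/4, q = 11/16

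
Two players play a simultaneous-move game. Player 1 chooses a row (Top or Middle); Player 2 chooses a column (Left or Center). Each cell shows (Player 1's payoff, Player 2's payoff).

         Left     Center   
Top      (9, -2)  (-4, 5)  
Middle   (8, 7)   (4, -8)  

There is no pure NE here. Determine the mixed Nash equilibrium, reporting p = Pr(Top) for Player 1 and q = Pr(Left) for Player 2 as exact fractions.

p = 15/22, q = 8/9

In a mixed NE each player is indifferent between their pure strategies, so the opponent's mix sets the indifference.
Player 2 indifferent between Left and Center: p·(-2) + (1−p)·7 = p·5 + (1−p)·(-8) ⟹ 7 + (-9)p = (-8) + 13p ⟹ p = 15/22.
Player 1 indifferent between Top and Middle: q·9 + (1−q)·(-4) = q·8 + (1−q)·4 ⟹ (-4) + 13q = 4 + 4q ⟹ q = 8/9.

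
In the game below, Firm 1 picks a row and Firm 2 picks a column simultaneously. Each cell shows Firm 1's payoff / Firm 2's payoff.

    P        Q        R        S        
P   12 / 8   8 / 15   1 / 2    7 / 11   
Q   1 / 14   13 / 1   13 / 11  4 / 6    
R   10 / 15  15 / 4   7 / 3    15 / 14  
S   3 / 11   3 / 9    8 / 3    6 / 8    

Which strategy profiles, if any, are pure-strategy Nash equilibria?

Find each player's best response to every opponent strategy; NE are the intersections.
Firm 1's best responses — vs P: P (payoff 12); vs Q: R (payoff 15); vs R: Q (payoff 13); vs S: R (payoff 15).
Firm 2's best responses — vs P: Q (payoff 15); vs Q: P (payoff 14); vs R: P (payoff 15); vs S: P (payoff 11).
No cell has both players best-responding. For instance, Firm 1's best reply to S is R, but against R Firm 2 prefers P over S.

None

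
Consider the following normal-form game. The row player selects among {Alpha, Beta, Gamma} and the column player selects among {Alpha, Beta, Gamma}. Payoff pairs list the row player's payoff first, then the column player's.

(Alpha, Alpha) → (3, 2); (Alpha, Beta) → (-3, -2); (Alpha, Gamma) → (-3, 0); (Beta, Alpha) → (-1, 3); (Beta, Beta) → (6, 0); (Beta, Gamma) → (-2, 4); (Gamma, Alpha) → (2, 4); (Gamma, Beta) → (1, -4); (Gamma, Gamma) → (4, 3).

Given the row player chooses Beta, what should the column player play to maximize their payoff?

Gamma

With the row player fixed at Beta, the column player's payoffs are: Alpha → 3, Beta → 0, Gamma → 4.
The maximum is 4, achieved by Gamma.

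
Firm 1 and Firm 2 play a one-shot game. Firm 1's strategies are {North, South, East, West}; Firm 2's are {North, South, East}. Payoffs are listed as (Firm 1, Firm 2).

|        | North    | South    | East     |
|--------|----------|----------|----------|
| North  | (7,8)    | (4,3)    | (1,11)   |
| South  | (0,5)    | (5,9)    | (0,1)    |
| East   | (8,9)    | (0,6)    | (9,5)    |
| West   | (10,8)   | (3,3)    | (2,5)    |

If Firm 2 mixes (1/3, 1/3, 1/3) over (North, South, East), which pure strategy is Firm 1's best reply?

Compute Firm 1's expected payoff from each pure strategy against the given mix.
North: (1/3)·7 + (1/3)·4 + (1/3)·1 = 4
South: (1/3)·0 + (1/3)·5 + (1/3)·0 = 5/3
East: (1/3)·8 + (1/3)·0 + (1/3)·9 = 17/3
West: (1/3)·10 + (1/3)·3 + (1/3)·2 = 5
Highest expected payoff is 17/3, from East.

East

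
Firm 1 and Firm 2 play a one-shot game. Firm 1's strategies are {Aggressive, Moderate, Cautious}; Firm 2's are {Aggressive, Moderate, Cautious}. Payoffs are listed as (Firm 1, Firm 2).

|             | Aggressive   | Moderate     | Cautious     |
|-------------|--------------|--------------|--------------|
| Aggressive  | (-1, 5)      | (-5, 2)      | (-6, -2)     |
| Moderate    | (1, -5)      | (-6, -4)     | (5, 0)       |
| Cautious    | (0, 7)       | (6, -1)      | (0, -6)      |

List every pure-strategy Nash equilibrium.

(Moderate, Cautious)

Find each player's best response to every opponent strategy; NE are the intersections.
Firm 1's best responses — vs Aggressive: Moderate (payoff 1); vs Moderate: Cautious (payoff 6); vs Cautious: Moderate (payoff 5).
Firm 2's best responses — vs Aggressive: Aggressive (payoff 5); vs Moderate: Cautious (payoff 0); vs Cautious: Aggressive (payoff 7).
The only mutual best response is (Moderate, Cautious); neither player gains by switching there.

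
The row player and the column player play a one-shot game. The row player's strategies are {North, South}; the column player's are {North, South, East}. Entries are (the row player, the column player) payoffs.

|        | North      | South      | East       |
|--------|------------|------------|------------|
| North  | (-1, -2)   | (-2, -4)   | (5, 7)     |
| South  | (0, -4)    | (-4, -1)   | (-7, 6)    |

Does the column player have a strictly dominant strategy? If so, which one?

East

Check whether one of the column player's strategies beats all alternatives regardless of what the opponent does.
East strictly dominates: vs North: 7 > each of {-2, -4}; vs South: 6 > each of {-4, -1}.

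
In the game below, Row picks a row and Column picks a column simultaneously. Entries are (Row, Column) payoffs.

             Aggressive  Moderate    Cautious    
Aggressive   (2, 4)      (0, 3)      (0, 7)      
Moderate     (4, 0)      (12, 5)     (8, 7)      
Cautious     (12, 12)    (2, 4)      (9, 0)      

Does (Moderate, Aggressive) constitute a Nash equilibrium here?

No

Holding Column at Aggressive: Row gets 4 from Moderate but could get 12 by switching to Cautious. Row has a profitable deviation.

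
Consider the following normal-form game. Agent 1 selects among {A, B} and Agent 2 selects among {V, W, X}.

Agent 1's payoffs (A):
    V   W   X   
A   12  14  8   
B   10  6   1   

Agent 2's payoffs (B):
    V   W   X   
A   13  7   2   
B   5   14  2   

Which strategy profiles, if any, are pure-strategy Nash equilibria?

(A, V)

A profile is a Nash equilibrium when each player is best-responding to the other.
Agent 1's best responses — vs V: A (payoff 12); vs W: A (payoff 14); vs X: A (payoff 8).
Agent 2's best responses — vs A: V (payoff 13); vs B: W (payoff 14).
The only mutual best response is (A, V); neither player gains by switching there.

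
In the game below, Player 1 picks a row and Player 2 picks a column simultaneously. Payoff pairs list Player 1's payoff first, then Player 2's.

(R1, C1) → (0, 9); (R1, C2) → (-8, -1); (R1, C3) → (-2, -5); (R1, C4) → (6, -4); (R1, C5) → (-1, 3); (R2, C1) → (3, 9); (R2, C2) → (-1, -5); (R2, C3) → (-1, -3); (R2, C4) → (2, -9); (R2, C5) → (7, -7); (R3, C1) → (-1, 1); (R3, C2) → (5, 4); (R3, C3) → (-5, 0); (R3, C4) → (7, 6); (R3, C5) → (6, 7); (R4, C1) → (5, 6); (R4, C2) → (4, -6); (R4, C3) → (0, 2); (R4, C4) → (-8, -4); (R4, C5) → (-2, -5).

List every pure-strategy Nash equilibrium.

Find each player's best response to every opponent strategy; NE are the intersections.
Player 1's best responses — vs C1: R4 (payoff 5); vs C2: R3 (payoff 5); vs C3: R4 (payoff 0); vs C4: R3 (payoff 7); vs C5: R2 (payoff 7).
Player 2's best responses — vs R1: C1 (payoff 9); vs R2: C1 (payoff 9); vs R3: C5 (payoff 7); vs R4: C1 (payoff 6).
The only mutual best response is (R4, C1); neither player gains by switching there.

(R4, C1)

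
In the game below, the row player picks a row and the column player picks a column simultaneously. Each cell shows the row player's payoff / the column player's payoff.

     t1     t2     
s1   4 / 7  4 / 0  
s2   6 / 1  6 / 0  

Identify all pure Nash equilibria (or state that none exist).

(s2, t1)

Find each player's best response to every opponent strategy; NE are the intersections.
The row player's best responses — vs t1: s2 (payoff 6); vs t2: s2 (payoff 6).
The column player's best responses — vs s1: t1 (payoff 7); vs s2: t1 (payoff 1).
The only mutual best response is (s2, t1); neither player gains by switching there.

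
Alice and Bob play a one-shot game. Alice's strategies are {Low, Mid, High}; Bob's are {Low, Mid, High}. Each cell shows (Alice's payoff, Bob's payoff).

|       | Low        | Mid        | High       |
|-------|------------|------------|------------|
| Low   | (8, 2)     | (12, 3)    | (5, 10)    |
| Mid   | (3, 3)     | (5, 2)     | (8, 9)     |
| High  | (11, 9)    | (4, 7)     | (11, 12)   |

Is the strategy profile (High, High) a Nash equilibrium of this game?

Yes

Holding Bob at High: Alice gets 11 from High, versus 5 from Low, 8 from Mid. No profitable deviation for Alice.
Holding Alice at High: Bob gets 12 from High, versus 9 from Low, 7 from Mid. No profitable deviation for Bob either.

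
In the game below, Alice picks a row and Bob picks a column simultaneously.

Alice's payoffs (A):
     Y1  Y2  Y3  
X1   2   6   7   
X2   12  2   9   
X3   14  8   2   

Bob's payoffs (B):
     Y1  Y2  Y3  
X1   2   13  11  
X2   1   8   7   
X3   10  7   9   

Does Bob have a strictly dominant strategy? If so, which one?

Check whether one of Bob's strategies beats all alternatives regardless of what the opponent does.
Y1 is not dominant: against X1, Y2 gives 13 > 2.
Y2 is not dominant: against X3, Y1 gives 10 > 7.
Y3 is not dominant: against X1, Y2 gives 13 > 11.
No single strategy is best against every opponent action.

No strictly dominant strategy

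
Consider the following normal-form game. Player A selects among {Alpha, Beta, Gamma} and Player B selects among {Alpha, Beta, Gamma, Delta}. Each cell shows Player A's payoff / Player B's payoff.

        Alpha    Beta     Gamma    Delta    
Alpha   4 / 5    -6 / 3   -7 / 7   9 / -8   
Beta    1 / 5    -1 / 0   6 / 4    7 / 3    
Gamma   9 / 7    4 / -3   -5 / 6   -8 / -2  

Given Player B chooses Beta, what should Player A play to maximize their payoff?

With Player B fixed at Beta, Player A's payoffs are: Alpha → -6, Beta → -1, Gamma → 4.
The maximum is 4, achieved by Gamma.

Gamma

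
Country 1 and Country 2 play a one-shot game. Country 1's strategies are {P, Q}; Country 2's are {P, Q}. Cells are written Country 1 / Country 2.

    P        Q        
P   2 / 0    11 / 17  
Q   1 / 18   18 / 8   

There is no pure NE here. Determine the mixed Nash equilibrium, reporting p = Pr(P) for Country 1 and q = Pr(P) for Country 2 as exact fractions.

p = 10/27, q = 7/8

Each player's mixing probability is pinned down by making the *other* player indifferent.
Country 2 indifferent between P and Q: p·0 + (1−p)·18 = p·17 + (1−p)·8 ⟹ 18 + (-18)p = 8 + 9p ⟹ p = 10/27.
Country 1 indifferent between P and Q: q·2 + (1−q)·11 = q·1 + (1−q)·18 ⟹ 11 + (-9)q = 18 + (-17)q ⟹ q = 7/8.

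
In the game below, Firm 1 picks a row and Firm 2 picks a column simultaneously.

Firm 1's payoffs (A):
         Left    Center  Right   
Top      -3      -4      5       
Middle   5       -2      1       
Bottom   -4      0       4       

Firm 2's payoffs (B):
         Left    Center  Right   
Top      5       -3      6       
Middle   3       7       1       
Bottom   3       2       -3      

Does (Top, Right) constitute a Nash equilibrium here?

Holding Firm 2 at Right: Firm 1 gets 5 from Top, versus 1 from Middle, 4 from Bottom. No profitable deviation for Firm 1.
Holding Firm 1 at Top: Firm 2 gets 6 from Right, versus 5 from Left, -3 from Center. No profitable deviation for Firm 2 either.

Yes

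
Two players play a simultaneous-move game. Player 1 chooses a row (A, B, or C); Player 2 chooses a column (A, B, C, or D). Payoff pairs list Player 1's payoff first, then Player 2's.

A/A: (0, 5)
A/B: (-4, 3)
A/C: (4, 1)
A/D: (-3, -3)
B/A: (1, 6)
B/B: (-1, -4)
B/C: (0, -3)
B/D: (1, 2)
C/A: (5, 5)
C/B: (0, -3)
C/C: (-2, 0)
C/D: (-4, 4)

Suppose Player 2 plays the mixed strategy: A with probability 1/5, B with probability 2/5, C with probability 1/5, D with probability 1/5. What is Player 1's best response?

B

Player 1's best reply maximizes expected payoff against the mix.
A: (1/5)·0 + (2/5)·(-4) + (1/5)·4 + (1/5)·(-3) = -7/5
B: (1/5)·1 + (2/5)·(-1) + (1/5)·0 + (1/5)·1 = 0
C: (1/5)·5 + (2/5)·0 + (1/5)·(-2) + (1/5)·(-4) = -1/5
Highest expected payoff is 0, from B.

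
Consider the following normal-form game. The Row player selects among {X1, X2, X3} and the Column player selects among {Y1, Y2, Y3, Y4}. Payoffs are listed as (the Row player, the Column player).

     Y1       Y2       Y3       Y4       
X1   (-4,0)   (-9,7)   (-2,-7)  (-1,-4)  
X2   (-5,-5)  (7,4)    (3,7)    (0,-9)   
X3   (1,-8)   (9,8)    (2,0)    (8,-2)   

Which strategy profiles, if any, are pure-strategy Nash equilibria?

Find each player's best response to every opponent strategy; NE are the intersections.
The Row player's best responses — vs Y1: X3 (payoff 1); vs Y2: X3 (payoff 9); vs Y3: X2 (payoff 3); vs Y4: X3 (payoff 8).
The Column player's best responses — vs X1: Y2 (payoff 7); vs X2: Y3 (payoff 7); vs X3: Y2 (payoff 8).
Mutual best responses occur at (X2, Y3) and (X3, Y2); at each, neither player gains by switching.

(X2, Y3) and (X3, Y2)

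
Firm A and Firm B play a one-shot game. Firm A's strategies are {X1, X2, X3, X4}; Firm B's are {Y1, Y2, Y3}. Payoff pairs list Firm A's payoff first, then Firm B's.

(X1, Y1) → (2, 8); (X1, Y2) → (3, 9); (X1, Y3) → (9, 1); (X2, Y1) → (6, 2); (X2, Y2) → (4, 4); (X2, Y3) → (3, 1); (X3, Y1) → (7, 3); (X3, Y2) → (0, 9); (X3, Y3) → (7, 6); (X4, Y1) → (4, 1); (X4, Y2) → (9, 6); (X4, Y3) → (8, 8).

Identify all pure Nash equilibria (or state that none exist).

Check mutual best responses: a cell is a NE iff neither player can gain by unilaterally deviating.
Firm A's best responses — vs Y1: X3 (payoff 7); vs Y2: X4 (payoff 9); vs Y3: X1 (payoff 9).
Firm B's best responses — vs X1: Y2 (payoff 9); vs X2: Y2 (payoff 4); vs X3: Y2 (payoff 9); vs X4: Y3 (payoff 8).
No cell has both players best-responding. For instance, Firm A's best reply to Y3 is X1, but against X1 Firm B prefers Y2 over Y3.

No pure-strategy Nash equilibrium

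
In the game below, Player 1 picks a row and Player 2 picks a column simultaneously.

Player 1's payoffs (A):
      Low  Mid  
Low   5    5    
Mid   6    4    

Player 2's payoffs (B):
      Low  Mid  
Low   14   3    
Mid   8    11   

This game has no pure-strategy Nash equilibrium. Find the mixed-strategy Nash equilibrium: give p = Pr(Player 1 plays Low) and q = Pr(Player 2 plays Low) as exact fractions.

p = 3/14, q = 1/2

In a mixed NE each player is indifferent between their pure strategies, so the opponent's mix sets the indifference.
Player 2 indifferent between Low and Mid: p·14 + (1−p)·8 = p·3 + (1−p)·11 ⟹ 8 + 6p = 11 + (-8)p ⟹ p = 3/14.
Player 1 indifferent between Low and Mid: q·5 + (1−q)·5 = q·6 + (1−q)·4 ⟹ 5 + 0q = 4 + 2q ⟹ q = 1/2.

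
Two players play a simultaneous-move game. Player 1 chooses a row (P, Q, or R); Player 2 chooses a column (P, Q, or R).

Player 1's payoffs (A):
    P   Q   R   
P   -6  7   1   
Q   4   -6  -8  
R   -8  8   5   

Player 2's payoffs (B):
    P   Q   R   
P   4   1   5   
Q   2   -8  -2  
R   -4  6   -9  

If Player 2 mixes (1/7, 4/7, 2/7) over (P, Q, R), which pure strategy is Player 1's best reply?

R

Player 1's best reply maximizes expected payoff against the mix.
P: (1/7)·(-6) + (4/7)·7 + (2/7)·1 = 24/7
Q: (1/7)·4 + (4/7)·(-6) + (2/7)·(-8) = -36/7
R: (1/7)·(-8) + (4/7)·8 + (2/7)·5 = 34/7
Highest expected payoff is 34/7, from R.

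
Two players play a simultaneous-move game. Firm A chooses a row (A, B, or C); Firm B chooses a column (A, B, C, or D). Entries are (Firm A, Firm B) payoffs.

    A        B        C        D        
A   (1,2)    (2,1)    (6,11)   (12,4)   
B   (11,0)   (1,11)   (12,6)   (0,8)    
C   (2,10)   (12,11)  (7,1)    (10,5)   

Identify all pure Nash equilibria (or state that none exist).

A profile is a Nash equilibrium when each player is best-responding to the other.
Firm A's best responses — vs A: B (payoff 11); vs B: C (payoff 12); vs C: B (payoff 12); vs D: A (payoff 12).
Firm B's best responses — vs A: C (payoff 11); vs B: B (payoff 11); vs C: B (payoff 11).
The only mutual best response is (C, B); neither player gains by switching there.

(C, B)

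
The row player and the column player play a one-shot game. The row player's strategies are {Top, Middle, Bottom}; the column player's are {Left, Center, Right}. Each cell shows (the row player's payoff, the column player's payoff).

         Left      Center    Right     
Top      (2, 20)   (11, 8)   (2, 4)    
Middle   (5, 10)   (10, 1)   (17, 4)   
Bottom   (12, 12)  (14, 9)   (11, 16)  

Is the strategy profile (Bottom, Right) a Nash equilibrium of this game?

Holding the column player at Right: the row player gets 11 from Bottom but could get 17 by switching to Middle. The row player has a profitable deviation.

No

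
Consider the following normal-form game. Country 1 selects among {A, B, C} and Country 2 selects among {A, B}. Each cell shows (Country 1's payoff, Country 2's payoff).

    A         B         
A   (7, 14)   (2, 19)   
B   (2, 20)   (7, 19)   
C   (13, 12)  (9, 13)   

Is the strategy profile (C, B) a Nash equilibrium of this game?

Holding Country 2 at B: Country 1 gets 9 from C, versus 2 from A, 7 from B. No profitable deviation for Country 1.
Holding Country 1 at C: Country 2 gets 13 from B, versus 12 from A. No profitable deviation for Country 2 either.

Yes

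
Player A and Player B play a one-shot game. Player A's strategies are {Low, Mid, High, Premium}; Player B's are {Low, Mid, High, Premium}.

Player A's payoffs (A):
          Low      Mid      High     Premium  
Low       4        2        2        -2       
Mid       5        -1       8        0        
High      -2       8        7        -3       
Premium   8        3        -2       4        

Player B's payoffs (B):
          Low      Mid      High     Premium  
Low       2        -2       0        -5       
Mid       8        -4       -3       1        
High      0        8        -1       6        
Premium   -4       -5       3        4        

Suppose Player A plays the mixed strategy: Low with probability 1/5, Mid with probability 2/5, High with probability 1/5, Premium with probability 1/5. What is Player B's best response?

Low

Compute Player B's expected payoff from each pure strategy against the given mix.
Low: (1/5)·2 + (2/5)·8 + (1/5)·0 + (1/5)·(-4) = 14/5
Mid: (1/5)·(-2) + (2/5)·(-4) + (1/5)·8 + (1/5)·(-5) = -7/5
High: (1/5)·0 + (2/5)·(-3) + (1/5)·(-1) + (1/5)·3 = -4/5
Premium: (1/5)·(-5) + (2/5)·1 + (1/5)·6 + (1/5)·4 = 7/5
Highest expected payoff is 14/5, from Low.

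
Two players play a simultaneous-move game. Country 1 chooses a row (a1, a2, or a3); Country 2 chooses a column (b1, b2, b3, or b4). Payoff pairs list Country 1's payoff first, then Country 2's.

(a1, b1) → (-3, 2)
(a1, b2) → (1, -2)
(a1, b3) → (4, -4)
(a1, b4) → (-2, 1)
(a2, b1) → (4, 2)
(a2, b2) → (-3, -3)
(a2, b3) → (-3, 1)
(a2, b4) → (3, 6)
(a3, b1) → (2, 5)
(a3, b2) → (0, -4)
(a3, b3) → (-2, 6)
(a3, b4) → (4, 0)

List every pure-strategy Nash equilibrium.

There is no pure-strategy Nash equilibrium

Check mutual best responses: a cell is a NE iff neither player can gain by unilaterally deviating.
Country 1's best responses — vs b1: a2 (payoff 4); vs b2: a1 (payoff 1); vs b3: a1 (payoff 4); vs b4: a3 (payoff 4).
Country 2's best responses — vs a1: b1 (payoff 2); vs a2: b4 (payoff 6); vs a3: b3 (payoff 6).
No cell has both players best-responding. For instance, Country 1's best reply to b2 is a1, but against a1 Country 2 prefers b1 over b2.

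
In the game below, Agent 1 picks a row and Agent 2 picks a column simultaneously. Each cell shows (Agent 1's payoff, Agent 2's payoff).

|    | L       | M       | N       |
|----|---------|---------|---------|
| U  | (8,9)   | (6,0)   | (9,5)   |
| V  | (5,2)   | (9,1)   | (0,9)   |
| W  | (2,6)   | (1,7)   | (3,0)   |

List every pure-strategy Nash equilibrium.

Check mutual best responses: a cell is a NE iff neither player can gain by unilaterally deviating.
Agent 1's best responses — vs L: U (payoff 8); vs M: V (payoff 9); vs N: U (payoff 9).
Agent 2's best responses — vs U: L (payoff 9); vs V: N (payoff 9); vs W: M (payoff 7).
The only mutual best response is (U, L); neither player gains by switching there.

(U, L)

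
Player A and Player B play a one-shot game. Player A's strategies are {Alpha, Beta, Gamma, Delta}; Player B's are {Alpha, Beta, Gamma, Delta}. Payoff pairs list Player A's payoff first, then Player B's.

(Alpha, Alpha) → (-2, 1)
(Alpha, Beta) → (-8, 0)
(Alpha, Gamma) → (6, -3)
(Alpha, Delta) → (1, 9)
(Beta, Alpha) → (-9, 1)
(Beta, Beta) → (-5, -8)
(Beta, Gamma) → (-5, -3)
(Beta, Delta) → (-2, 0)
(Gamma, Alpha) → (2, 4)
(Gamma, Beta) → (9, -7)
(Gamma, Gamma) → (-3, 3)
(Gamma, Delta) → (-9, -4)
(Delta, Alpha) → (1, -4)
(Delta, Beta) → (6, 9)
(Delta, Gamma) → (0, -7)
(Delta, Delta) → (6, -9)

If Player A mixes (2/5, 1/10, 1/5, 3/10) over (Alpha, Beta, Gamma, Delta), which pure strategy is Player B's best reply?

Compute Player B's expected payoff from each pure strategy against the given mix.
Alpha: (2/5)·1 + (1/10)·1 + (1/5)·4 + (3/10)·(-4) = 1/10
Beta: (2/5)·0 + (1/10)·(-8) + (1/5)·(-7) + (3/10)·9 = 1/2
Gamma: (2/5)·(-3) + (1/10)·(-3) + (1/5)·3 + (3/10)·(-7) = -3
Delta: (2/5)·9 + (1/10)·0 + (1/5)·(-4) + (3/10)·(-9) = 1/10
Highest expected payoff is 1/2, from Beta.

Beta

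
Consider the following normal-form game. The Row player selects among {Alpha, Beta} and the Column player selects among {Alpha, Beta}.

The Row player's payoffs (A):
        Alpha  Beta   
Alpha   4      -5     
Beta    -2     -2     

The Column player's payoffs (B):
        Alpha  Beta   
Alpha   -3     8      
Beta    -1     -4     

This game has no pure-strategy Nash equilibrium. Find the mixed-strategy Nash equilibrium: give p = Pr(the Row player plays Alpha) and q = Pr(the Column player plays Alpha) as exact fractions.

Each player's mixing probability is pinned down by making the *other* player indifferent.
The Column player indifferent between Alpha and Beta: p·(-3) + (1−p)·(-1) = p·8 + (1−p)·(-4) ⟹ (-1) + (-2)p = (-4) + 12p ⟹ p = 3/14.
The Row player indifferent between Alpha and Beta: q·4 + (1−q)·(-5) = q·(-2) + (1−q)·(-2) ⟹ (-5) + 9q = (-2) + 0q ⟹ q = 1/3.

p = 3/14, q = 1/3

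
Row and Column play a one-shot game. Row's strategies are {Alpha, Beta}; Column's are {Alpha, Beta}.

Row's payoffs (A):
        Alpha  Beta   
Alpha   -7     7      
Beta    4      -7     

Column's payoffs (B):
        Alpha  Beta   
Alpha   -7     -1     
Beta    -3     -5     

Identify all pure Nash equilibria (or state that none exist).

A profile is a Nash equilibrium when each player is best-responding to the other.
Row's best responses — vs Alpha: Beta (payoff 4); vs Beta: Alpha (payoff 7).
Column's best responses — vs Alpha: Beta (payoff -1); vs Beta: Alpha (payoff -3).
Mutual best responses occur at (Alpha, Beta) and (Beta, Alpha); at each, neither player gains by switching.

(Alpha, Beta) and (Beta, Alpha)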